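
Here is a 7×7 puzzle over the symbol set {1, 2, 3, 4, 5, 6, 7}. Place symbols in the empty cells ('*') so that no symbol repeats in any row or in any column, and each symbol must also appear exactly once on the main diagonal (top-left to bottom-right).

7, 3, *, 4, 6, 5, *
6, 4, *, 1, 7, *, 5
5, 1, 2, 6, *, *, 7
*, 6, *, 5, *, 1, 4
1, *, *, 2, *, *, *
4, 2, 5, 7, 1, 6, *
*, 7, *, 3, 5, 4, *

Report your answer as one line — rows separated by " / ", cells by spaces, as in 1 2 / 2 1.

(r1,c3) = 1
(r1,c7) = 2
(r2,c3) = 3
(r2,c6) = 2
(r3,c6) = 3
(r4,c3) = 7
(r5,c2) = 5
(r5,c5) = 3
(r5,c6) = 7
(r5,c7) = 6
(r6,c7) = 3
(r7,c1) = 2
(r7,c3) = 6
(r7,c7) = 1
(r3,c5) = 4
(r4,c1) = 3
(r4,c5) = 2
(r5,c3) = 4

7 3 1 4 6 5 2 / 6 4 3 1 7 2 5 / 5 1 2 6 4 3 7 / 3 6 7 5 2 1 4 / 1 5 4 2 3 7 6 / 4 2 5 7 1 6 3 / 2 7 6 3 5 4 1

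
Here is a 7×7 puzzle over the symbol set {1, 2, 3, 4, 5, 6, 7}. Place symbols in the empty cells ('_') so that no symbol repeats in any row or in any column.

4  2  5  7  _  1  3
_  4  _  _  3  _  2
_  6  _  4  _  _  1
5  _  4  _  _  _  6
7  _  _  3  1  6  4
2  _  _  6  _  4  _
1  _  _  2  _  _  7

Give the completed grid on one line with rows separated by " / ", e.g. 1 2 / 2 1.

4 2 5 7 6 1 3 / 6 4 1 5 3 7 2 / 3 6 7 4 5 2 1 / 5 7 4 1 2 3 6 / 7 5 2 3 1 6 4 / 2 1 3 6 7 4 5 / 1 3 6 2 4 5 7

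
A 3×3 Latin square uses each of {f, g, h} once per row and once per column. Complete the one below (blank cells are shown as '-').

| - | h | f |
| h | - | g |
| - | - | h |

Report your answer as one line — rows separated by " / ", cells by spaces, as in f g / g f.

g h f / h f g / f g h

Cell (r1,c1): row 1 has {f,h}; column 1 has {h} → g.
Cell (r2,c2): row 2 has {g,h}; column 2 has {h} → f.
Cell (r3,c1): row 3 has {h}; column 1 has {g,h} → f.
Cell (r3,c2): row 3 has {f,h}; column 2 has {f,h} → g.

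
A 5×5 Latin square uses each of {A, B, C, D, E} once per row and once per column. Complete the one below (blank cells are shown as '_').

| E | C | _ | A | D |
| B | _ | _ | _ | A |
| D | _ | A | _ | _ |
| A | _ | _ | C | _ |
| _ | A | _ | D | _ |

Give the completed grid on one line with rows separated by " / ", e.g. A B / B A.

(r1,c3) = B
(r2,c4) = E
(r3,c4) = B
(r5,c1) = C
(r5,c3) = E
(r5,c5) = B
(r2,c2) = D
(r2,c3) = C
(r3,c2) = E
(r3,c5) = C
(r4,c2) = B
(r4,c3) = D
(r4,c5) = E

E C B A D / B D C E A / D E A B C / A B D C E / C A E D B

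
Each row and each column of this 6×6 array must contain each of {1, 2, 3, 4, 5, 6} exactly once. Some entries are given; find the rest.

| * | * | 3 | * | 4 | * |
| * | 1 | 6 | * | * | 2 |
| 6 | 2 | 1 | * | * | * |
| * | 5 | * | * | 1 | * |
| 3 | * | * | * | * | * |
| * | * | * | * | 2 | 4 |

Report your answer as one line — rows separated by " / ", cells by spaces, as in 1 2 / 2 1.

At row 1, column 2: row 1 has {3,4}; column 2 has {1,2,5}; that leaves 6.
At row 5, column 2: row 5 has {3}; column 2 has {1,2,5,6}; that leaves 4.
At row 6, column 2: row 6 has {2,4}; column 2 has {1,2,4,5,6}; that leaves 3.
At row 6, column 3: row 6 has {2,3,4}; column 3 has {1,3,6}; that leaves 5.
At row 5, column 3: row 5 has {3,4}; column 3 has {1,3,5,6}; that leaves 2.
At row 6, column 1: row 6 has {2,3,4,5}; column 1 has {3,6}; that leaves 1.
At row 6, column 4: row 6 has {1,2,3,4,5}; column 4 is empty so far; that leaves 6.
At row 4, column 3: row 4 has {1,5}; column 3 has {1,2,3,5,6}; that leaves 4.
At row 4, column 1: row 4 has {1,4,5}; column 1 has {1,3,6}; that leaves 2.
At row 4, column 4: row 4 has {1,2,4,5}; column 4 has {6}; that leaves 3.
At row 4, column 6: row 4 has {1,2,3,4,5}; column 6 has {2,4}; that leaves 6.
At row 1, column 1: row 1 has {3,4,6}; column 1 has {1,2,3,6}; that leaves 5.
At row 1, column 6: row 1 has {3,4,5,6}; column 6 has {2,4,6}; that leaves 1.
At row 2, column 1: row 2 has {1,2,6}; column 1 has {1,2,3,5,6}; that leaves 4.
At row 2, column 4: row 2 has {1,2,4,6}; column 4 has {3,6}; that leaves 5.
At row 2, column 5: row 2 has {1,2,4,5,6}; column 5 has {1,2,4}; that leaves 3.
At row 3, column 4: row 3 has {1,2,6}; column 4 has {3,5,6}; that leaves 4.
At row 3, column 5: row 3 has {1,2,4,6}; column 5 has {1,2,3,4}; that leaves 5.
At row 3, column 6: row 3 has {1,2,4,5,6}; column 6 has {1,2,4,6}; that leaves 3.
At row 5, column 4: row 5 has {2,3,4}; column 4 has {3,4,5,6}; that leaves 1.
At row 5, column 5: row 5 has {1,2,3,4}; column 5 has {1,2,3,4,5}; that leaves 6.
At row 5, column 6: row 5 has {1,2,3,4,6}; column 6 has {1,2,3,4,6}; that leaves 5.
At row 1, column 4: row 1 has {1,3,4,5,6}; column 4 has {1,3,4,5,6}; that leaves 2.

5 6 3 2 4 1 / 4 1 6 5 3 2 / 6 2 1 4 5 3 / 2 5 4 3 1 6 / 3 4 2 1 6 5 / 1 3 5 6 2 4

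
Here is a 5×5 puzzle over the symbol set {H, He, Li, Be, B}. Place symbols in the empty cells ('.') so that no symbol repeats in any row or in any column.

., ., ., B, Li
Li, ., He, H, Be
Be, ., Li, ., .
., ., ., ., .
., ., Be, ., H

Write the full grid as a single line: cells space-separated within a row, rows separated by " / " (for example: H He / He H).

He Be H B Li / Li B He H Be / Be H Li He B / H Li B Be He / B He Be Li H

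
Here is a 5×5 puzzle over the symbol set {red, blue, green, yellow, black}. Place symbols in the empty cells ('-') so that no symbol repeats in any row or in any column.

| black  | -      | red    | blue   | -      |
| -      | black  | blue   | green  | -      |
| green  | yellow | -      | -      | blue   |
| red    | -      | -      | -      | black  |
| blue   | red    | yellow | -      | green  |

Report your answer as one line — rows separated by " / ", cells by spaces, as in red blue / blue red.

black green red blue yellow / yellow black blue green red / green yellow black red blue / red blue green yellow black / blue red yellow black green

Cell (r1,c2): row 1 has {red,blue,black}; column 2 has {red,yellow,black} → green.
Cell (r1,c5): row 1 has {red,blue,green,black}; column 5 has {blue,green,black} → yellow.
Cell (r2,c1): row 2 has {blue,green,black}; column 1 has {red,blue,green,black} → yellow.
Cell (r2,c5): row 2 has {blue,green,yellow,black}; column 5 has {blue,green,yellow,black} → red.
Cell (r3,c3): row 3 has {blue,green,yellow}; column 3 has {red,blue,yellow} → black.
Cell (r3,c4): row 3 has {blue,green,yellow,black}; column 4 has {blue,green} → red.
Cell (r4,c2): row 4 has {red,black}; column 2 has {red,green,yellow,black} → blue.
Cell (r4,c3): row 4 has {red,blue,black}; column 3 has {red,blue,yellow,black} → green.
Cell (r4,c4): row 4 has {red,blue,green,black}; column 4 has {red,blue,green} → yellow.
Cell (r5,c4): row 5 has {red,blue,green,yellow}; column 4 has {red,blue,green,yellow} → black.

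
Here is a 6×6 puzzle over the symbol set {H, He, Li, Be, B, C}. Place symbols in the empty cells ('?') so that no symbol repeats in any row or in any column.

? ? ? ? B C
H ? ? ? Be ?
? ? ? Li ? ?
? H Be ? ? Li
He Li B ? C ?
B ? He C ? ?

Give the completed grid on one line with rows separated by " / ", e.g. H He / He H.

Li He H Be B C / H C Li He Be B / Be B C Li H He / C H Be B He Li / He Li B H C Be / B Be He C Li H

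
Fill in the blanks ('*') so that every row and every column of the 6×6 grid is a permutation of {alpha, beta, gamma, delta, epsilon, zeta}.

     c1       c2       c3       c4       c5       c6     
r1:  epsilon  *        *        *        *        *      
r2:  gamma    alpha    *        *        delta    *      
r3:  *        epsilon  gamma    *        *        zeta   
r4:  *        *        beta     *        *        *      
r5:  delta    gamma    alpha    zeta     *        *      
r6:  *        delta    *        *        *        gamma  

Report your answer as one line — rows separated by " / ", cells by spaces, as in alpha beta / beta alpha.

(r4,c2) = zeta
(r1,c2) = beta
(r4,c1) = alpha
(r3,c1) = beta
(r3,c5) = alpha
(r6,c1) = zeta
(r6,c3) = epsilon
(r6,c5) = beta
(r2,c3) = zeta
(r3,c4) = delta
(r5,c5) = epsilon
(r5,c6) = beta
(r6,c4) = alpha
(r1,c3) = delta
(r1,c4) = gamma
(r1,c5) = zeta
(r1,c6) = alpha
(r2,c6) = epsilon
(r4,c4) = epsilon
(r4,c5) = gamma
(r4,c6) = delta
(r2,c4) = beta

epsilon beta delta gamma zeta alpha / gamma alpha zeta beta delta epsilon / beta epsilon gamma delta alpha zeta / alpha zeta beta epsilon gamma delta / delta gamma alpha zeta epsilon beta / zeta delta epsilon alpha beta gamma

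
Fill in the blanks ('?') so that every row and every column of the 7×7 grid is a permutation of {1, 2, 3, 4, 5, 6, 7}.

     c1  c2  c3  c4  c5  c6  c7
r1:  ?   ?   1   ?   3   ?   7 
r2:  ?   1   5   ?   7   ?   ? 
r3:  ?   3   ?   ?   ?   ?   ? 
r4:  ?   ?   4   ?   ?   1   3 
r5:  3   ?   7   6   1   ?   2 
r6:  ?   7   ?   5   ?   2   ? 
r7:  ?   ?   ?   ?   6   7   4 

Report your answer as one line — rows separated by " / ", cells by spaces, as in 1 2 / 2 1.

5 2 1 4 3 6 7 / 4 1 5 2 7 3 6 / 7 3 6 1 2 4 5 / 2 6 4 7 5 1 3 / 3 4 7 6 1 5 2 / 6 7 3 5 4 2 1 / 1 5 2 3 6 7 4

(r2,c7) = 6
(r6,c5) = 4
(r6,c7) = 1
(r3,c7) = 5
(r6,c1) = 6
(r6,c3) = 3
(r7,c3) = 2
(r3,c3) = 6
(r3,c5) = 2
(r3,c6) = 4
(r4,c5) = 5
(r5,c6) = 5
(r7,c2) = 5
(r1,c6) = 6
(r2,c6) = 3
(r5,c2) = 4
(r7,c1) = 1
(r7,c4) = 3
(r1,c2) = 2
(r1,c4) = 4
(r2,c4) = 2
(r3,c1) = 7
(r3,c4) = 1
(r4,c1) = 2
(r4,c2) = 6
(r4,c4) = 7
(r1,c1) = 5
(r2,c1) = 4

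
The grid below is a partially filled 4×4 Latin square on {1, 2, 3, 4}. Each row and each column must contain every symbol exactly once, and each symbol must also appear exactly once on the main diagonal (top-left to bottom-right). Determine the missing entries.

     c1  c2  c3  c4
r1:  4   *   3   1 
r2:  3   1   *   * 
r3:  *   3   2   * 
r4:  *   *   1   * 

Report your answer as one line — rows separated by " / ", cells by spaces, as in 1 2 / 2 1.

4 2 3 1 / 3 1 4 2 / 1 3 2 4 / 2 4 1 3

(r1,c2): row 1 has {1,3,4}; column 2 has {1,3}, so it must be 2.
(r2,c3): row 2 has {1,3}; column 3 has {1,2,3}, so it must be 4.
(r2,c4): row 2 has {1,3,4}; column 4 has {1}, so it must be 2.
(r3,c1): row 3 has {2,3}; column 1 has {3,4}, so it must be 1.
(r3,c4): row 3 has {1,2,3}; column 4 has {1,2}, so it must be 4.
(r4,c1): row 4 has {1}; column 1 has {1,3,4}, so it must be 2.
(r4,c2): row 4 has {1,2}; column 2 has {1,2,3}, so it must be 4.
(r4,c4): row 4 has {1,2,4}; column 4 has {1,2,4}; the diagonal has {1,2,4}, so it must be 3.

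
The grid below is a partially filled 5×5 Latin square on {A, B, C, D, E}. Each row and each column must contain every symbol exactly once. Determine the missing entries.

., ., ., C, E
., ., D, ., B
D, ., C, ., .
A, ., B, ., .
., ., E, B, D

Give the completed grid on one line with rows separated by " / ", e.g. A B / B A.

B D A C E / E C D A B / D B C E A / A E B D C / C A E B D

At row 1, column 1: row 1 has {C,E}; column 1 has {A,D}; that leaves B.
At row 1, column 3: row 1 has {B,C,E}; column 3 has {B,C,D,E}; that leaves A.
At row 3, column 5: row 3 has {C,D}; column 5 has {B,D,E}; that leaves A.
At row 4, column 5: row 4 has {A,B}; column 5 has {A,B,D,E}; that leaves C.
At row 5, column 1: row 5 has {B,D,E}; column 1 has {A,B,D}; that leaves C.
At row 5, column 2: row 5 has {B,C,D,E}; column 2 is empty so far; that leaves A.
At row 1, column 2: row 1 has {A,B,C,E}; column 2 has {A}; that leaves D.
At row 2, column 1: row 2 has {B,D}; column 1 has {A,B,C,D}; that leaves E.
At row 2, column 2: row 2 has {B,D,E}; column 2 has {A,D}; that leaves C.
At row 2, column 4: row 2 has {B,C,D,E}; column 4 has {B,C}; that leaves A.
At row 3, column 4: row 3 has {A,C,D}; column 4 has {A,B,C}; that leaves E.
At row 4, column 2: row 4 has {A,B,C}; column 2 has {A,C,D}; that leaves E.
At row 4, column 4: row 4 has {A,B,C,E}; column 4 has {A,B,C,E}; that leaves D.
At row 3, column 2: row 3 has {A,C,D,E}; column 2 has {A,C,D,E}; that leaves B.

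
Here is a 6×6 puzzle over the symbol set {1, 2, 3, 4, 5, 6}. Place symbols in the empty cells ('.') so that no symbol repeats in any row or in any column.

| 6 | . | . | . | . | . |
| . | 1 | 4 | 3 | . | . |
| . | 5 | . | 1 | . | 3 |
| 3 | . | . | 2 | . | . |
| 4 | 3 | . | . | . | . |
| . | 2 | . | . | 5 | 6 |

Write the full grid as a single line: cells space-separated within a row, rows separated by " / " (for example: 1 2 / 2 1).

Cell (r1,c2): row 1 has {6}; column 2 has {1,2,3,5} → 4.
Cell (r1,c4): row 1 has {4,6}; column 4 has {1,2,3} → 5.
Cell (r3,c1): row 3 has {1,3,5}; column 1 has {3,4,6} → 2.
Cell (r3,c3): row 3 has {1,2,3,5}; column 3 has {4} → 6.
Cell (r3,c5): row 3 has {1,2,3,5,6}; column 5 has {5} → 4.
Cell (r4,c2): row 4 has {2,3}; column 2 has {1,2,3,4,5} → 6.
Cell (r4,c5): row 4 has {2,3,6}; column 5 has {4,5} → 1.
Cell (r5,c4): row 5 has {3,4}; column 4 has {1,2,3,5} → 6.
Cell (r5,c5): row 5 has {3,4,6}; column 5 has {1,4,5} → 2.
Cell (r6,c1): row 6 has {2,5,6}; column 1 has {2,3,4,6} → 1.
Cell (r6,c3): row 6 has {1,2,5,6}; column 3 has {4,6} → 3.
Cell (r6,c4): row 6 has {1,2,3,5,6}; column 4 has {1,2,3,5,6} → 4.
Cell (r1,c5): row 1 has {4,5,6}; column 5 has {1,2,4,5} → 3.
Cell (r2,c1): row 2 has {1,3,4}; column 1 has {1,2,3,4,6} → 5.
Cell (r2,c5): row 2 has {1,3,4,5}; column 5 has {1,2,3,4,5} → 6.
Cell (r2,c6): row 2 has {1,3,4,5,6}; column 6 has {3,6} → 2.
Cell (r4,c3): row 4 has {1,2,3,6}; column 3 has {3,4,6} → 5.
Cell (r4,c6): row 4 has {1,2,3,5,6}; column 6 has {2,3,6} → 4.
Cell (r5,c3): row 5 has {2,3,4,6}; column 3 has {3,4,5,6} → 1.
Cell (r5,c6): row 5 has {1,2,3,4,6}; column 6 has {2,3,4,6} → 5.
Cell (r1,c3): row 1 has {3,4,5,6}; column 3 has {1,3,4,5,6} → 2.
Cell (r1,c6): row 1 has {2,3,4,5,6}; column 6 has {2,3,4,5,6} → 1.

6 4 2 5 3 1 / 5 1 4 3 6 2 / 2 5 6 1 4 3 / 3 6 5 2 1 4 / 4 3 1 6 2 5 / 1 2 3 4 5 6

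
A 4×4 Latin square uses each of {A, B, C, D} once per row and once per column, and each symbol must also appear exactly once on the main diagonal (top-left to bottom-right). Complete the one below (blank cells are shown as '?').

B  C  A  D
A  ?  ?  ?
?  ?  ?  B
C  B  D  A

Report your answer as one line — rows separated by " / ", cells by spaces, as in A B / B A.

B C A D / A D B C / D A C B / C B D A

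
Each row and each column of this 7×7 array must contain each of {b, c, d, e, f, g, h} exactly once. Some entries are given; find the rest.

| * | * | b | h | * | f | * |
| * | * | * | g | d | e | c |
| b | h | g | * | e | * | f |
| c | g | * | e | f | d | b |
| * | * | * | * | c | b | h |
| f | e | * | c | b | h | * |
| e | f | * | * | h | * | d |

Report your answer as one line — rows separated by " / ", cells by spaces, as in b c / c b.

d c b h g f e / h b f g d e c / b h g d e c f / c g h e f d b / g d e f c b h / f e d c b h g / e f c b h g d

At row 1, column 5: row 1 has {b,f,h}; column 5 has {b,c,d,e,f,h}; that leaves g.
At row 1, column 7: row 1 has {b,f,g,h}; column 7 has {b,c,d,f,h}; that leaves e.
At row 2, column 1: row 2 has {c,d,e,g}; column 1 has {b,c,e,f}; that leaves h.
At row 2, column 2: row 2 has {c,d,e,g,h}; column 2 has {e,f,g,h}; that leaves b.
At row 2, column 3: row 2 has {b,c,d,e,g,h}; column 3 has {b,g}; that leaves f.
At row 3, column 4: row 3 has {b,e,f,g,h}; column 4 has {c,e,g,h}; that leaves d.
At row 3, column 6: row 3 has {b,d,e,f,g,h}; column 6 has {b,d,e,f,h}; that leaves c.
At row 4, column 3: row 4 has {b,c,d,e,f,g}; column 3 has {b,f,g}; that leaves h.
At row 5, column 2: row 5 has {b,c,h}; column 2 has {b,e,f,g,h}; that leaves d.
At row 5, column 3: row 5 has {b,c,d,h}; column 3 has {b,f,g,h}; that leaves e.
At row 5, column 4: row 5 has {b,c,d,e,h}; column 4 has {c,d,e,g,h}; that leaves f.
At row 6, column 3: row 6 has {b,c,e,f,h}; column 3 has {b,e,f,g,h}; that leaves d.
At row 6, column 7: row 6 has {b,c,d,e,f,h}; column 7 has {b,c,d,e,f,h}; that leaves g.
At row 7, column 3: row 7 has {d,e,f,h}; column 3 has {b,d,e,f,g,h}; that leaves c.
At row 7, column 4: row 7 has {c,d,e,f,h}; column 4 has {c,d,e,f,g,h}; that leaves b.
At row 7, column 6: row 7 has {b,c,d,e,f,h}; column 6 has {b,c,d,e,f,h}; that leaves g.
At row 1, column 1: row 1 has {b,e,f,g,h}; column 1 has {b,c,e,f,h}; that leaves d.
At row 1, column 2: row 1 has {b,d,e,f,g,h}; column 2 has {b,d,e,f,g,h}; that leaves c.
At row 5, column 1: row 5 has {b,c,d,e,f,h}; column 1 has {b,c,d,e,f,h}; that leaves g.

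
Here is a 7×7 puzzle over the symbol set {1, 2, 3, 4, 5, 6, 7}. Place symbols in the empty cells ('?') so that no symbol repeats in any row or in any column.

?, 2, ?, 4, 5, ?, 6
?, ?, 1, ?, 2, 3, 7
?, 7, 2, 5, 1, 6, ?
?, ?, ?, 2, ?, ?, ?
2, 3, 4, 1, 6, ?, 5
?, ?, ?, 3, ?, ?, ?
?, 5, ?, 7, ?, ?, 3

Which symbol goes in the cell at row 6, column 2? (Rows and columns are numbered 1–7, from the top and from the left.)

(r2,c4): row 2 has {1,2,3,7}; column 4 has {1,2,3,4,5,7}, so it must be 6.
(r3,c7): row 3 has {1,2,5,6,7}; column 7 has {3,5,6,7}, so it must be 4.
(r4,c7): row 4 has {2}; column 7 has {3,4,5,6,7}, so it must be 1.
(r5,c6): row 5 has {1,2,3,4,5,6}; column 6 has {3,6}, so it must be 7.
(r6,c7): row 6 has {3}; column 7 has {1,3,4,5,6,7}, so it must be 2.
(r7,c3): row 7 has {3,5,7}; column 3 has {1,2,4}, so it must be 6.
(r7,c5): row 7 has {3,5,6,7}; column 5 has {1,2,5,6}, so it must be 4.
(r1,c6): row 1 has {2,4,5,6}; column 6 has {3,6,7}, so it must be 1.
(r2,c2): row 2 has {1,2,3,6,7}; column 2 has {2,3,5,7}, so it must be 4.
(r3,c1): row 3 has {1,2,4,5,6,7}; column 1 has {2}, so it must be 3.
(r4,c2): row 4 has {1,2}; column 2 has {2,3,4,5,7}, so it must be 6.
(r6,c2): row 6 has {2,3}; column 2 has {2,3,4,5,6,7}, so it must be 1.

1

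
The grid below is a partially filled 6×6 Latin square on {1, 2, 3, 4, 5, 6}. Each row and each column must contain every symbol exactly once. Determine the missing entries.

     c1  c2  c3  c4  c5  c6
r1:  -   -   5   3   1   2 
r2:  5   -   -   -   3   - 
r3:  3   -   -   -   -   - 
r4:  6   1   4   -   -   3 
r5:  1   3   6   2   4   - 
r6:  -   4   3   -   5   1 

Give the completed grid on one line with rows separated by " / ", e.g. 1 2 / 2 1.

(r1,c1) = 4
(r1,c2) = 6
(r2,c2) = 2
(r2,c3) = 1
(r3,c2) = 5
(r3,c3) = 2
(r3,c5) = 6
(r3,c6) = 4
(r4,c4) = 5
(r4,c5) = 2
(r5,c6) = 5
(r6,c1) = 2
(r6,c4) = 6
(r2,c4) = 4
(r2,c6) = 6
(r3,c4) = 1

4 6 5 3 1 2 / 5 2 1 4 3 6 / 3 5 2 1 6 4 / 6 1 4 5 2 3 / 1 3 6 2 4 5 / 2 4 3 6 5 1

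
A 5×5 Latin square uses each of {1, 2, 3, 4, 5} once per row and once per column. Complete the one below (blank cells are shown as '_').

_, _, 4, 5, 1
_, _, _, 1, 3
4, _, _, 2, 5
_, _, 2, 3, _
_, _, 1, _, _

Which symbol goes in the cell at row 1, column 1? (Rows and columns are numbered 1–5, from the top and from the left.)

3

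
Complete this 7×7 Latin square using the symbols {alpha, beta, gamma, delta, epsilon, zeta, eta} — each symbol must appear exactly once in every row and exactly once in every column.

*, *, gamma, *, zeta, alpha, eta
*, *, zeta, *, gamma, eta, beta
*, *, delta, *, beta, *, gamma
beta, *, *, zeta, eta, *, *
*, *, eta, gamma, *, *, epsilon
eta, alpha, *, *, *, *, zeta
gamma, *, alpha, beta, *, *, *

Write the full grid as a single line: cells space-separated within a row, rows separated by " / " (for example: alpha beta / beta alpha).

Cell (r4,c3): row 4 has {beta,zeta,eta}; column 3 has {alpha,gamma,delta,zeta,eta} → epsilon.
Cell (r6,c3): row 6 has {alpha,zeta,eta}; column 3 has {alpha,gamma,delta,epsilon,zeta,eta} → beta.
Cell (r7,c7): row 7 has {alpha,beta,gamma}; column 7 has {beta,gamma,epsilon,zeta,eta} → delta.
Cell (r4,c7): row 4 has {beta,epsilon,zeta,eta}; column 7 has {beta,gamma,delta,epsilon,zeta,eta} → alpha.
Cell (r7,c5): row 7 has {alpha,beta,gamma,delta}; column 5 has {beta,gamma,zeta,eta} → epsilon.
Cell (r7,c6): row 7 has {alpha,beta,gamma,delta,epsilon}; column 6 has {alpha,eta} → zeta.
Cell (r3,c6): row 3 has {beta,gamma,delta}; column 6 has {alpha,zeta,eta} → epsilon.
Cell (r6,c5): row 6 has {alpha,beta,zeta,eta}; column 5 has {beta,gamma,epsilon,zeta,eta} → delta.
Cell (r6,c6): row 6 has {alpha,beta,delta,zeta,eta}; column 6 has {alpha,epsilon,zeta,eta} → gamma.
Cell (r7,c2): row 7 has {alpha,beta,gamma,delta,epsilon,zeta}; column 2 has {alpha} → eta.
Cell (r3,c2): row 3 has {beta,gamma,delta,epsilon}; column 2 has {alpha,eta} → zeta.
Cell (r4,c6): row 4 has {alpha,beta,epsilon,zeta,eta}; column 6 has {alpha,gamma,epsilon,zeta,eta} → delta.
Cell (r5,c5): row 5 has {gamma,epsilon,eta}; column 5 has {beta,gamma,delta,epsilon,zeta,eta} → alpha.
Cell (r5,c6): row 5 has {alpha,gamma,epsilon,eta}; column 6 has {alpha,gamma,delta,epsilon,zeta,eta} → beta.
Cell (r6,c4): row 6 has {alpha,beta,gamma,delta,zeta,eta}; column 4 has {beta,gamma,zeta} → epsilon.
Cell (r1,c4): row 1 has {alpha,gamma,zeta,eta}; column 4 has {beta,gamma,epsilon,zeta} → delta.
Cell (r2,c4): row 2 has {beta,gamma,zeta,eta}; column 4 has {beta,gamma,delta,epsilon,zeta} → alpha.
Cell (r3,c1): row 3 has {beta,gamma,delta,epsilon,zeta}; column 1 has {beta,gamma,eta} → alpha.
Cell (r3,c4): row 3 has {alpha,beta,gamma,delta,epsilon,zeta}; column 4 has {alpha,beta,gamma,delta,epsilon,zeta} → eta.
Cell (r4,c2): row 4 has {alpha,beta,delta,epsilon,zeta,eta}; column 2 has {alpha,zeta,eta} → gamma.
Cell (r5,c2): row 5 has {alpha,beta,gamma,epsilon,eta}; column 2 has {alpha,gamma,zeta,eta} → delta.
Cell (r1,c1): row 1 has {alpha,gamma,delta,zeta,eta}; column 1 has {alpha,beta,gamma,eta} → epsilon.
Cell (r1,c2): row 1 has {alpha,gamma,delta,epsilon,zeta,eta}; column 2 has {alpha,gamma,delta,zeta,eta} → beta.
Cell (r2,c1): row 2 has {alpha,beta,gamma,zeta,eta}; column 1 has {alpha,beta,gamma,epsilon,eta} → delta.
Cell (r2,c2): row 2 has {alpha,beta,gamma,delta,zeta,eta}; column 2 has {alpha,beta,gamma,delta,zeta,eta} → epsilon.
Cell (r5,c1): row 5 has {alpha,beta,gamma,delta,epsilon,eta}; column 1 has {alpha,beta,gamma,delta,epsilon,eta} → zeta.

epsilon beta gamma delta zeta alpha eta / delta epsilon zeta alpha gamma eta beta / alpha zeta delta eta beta epsilon gamma / beta gamma epsilon zeta eta delta alpha / zeta delta eta gamma alpha beta epsilon / eta alpha beta epsilon delta gamma zeta / gamma eta alpha beta epsilon zeta delta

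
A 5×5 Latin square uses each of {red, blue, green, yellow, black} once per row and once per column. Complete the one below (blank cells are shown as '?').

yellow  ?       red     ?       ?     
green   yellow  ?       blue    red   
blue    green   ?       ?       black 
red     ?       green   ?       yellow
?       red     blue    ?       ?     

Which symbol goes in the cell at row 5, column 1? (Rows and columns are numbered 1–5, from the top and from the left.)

black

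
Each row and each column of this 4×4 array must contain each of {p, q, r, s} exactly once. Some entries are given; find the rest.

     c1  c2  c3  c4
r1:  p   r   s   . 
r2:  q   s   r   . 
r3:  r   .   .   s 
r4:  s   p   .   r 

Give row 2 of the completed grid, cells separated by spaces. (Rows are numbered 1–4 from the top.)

q s r p

(r1,c4) = q
(r2,c4) = p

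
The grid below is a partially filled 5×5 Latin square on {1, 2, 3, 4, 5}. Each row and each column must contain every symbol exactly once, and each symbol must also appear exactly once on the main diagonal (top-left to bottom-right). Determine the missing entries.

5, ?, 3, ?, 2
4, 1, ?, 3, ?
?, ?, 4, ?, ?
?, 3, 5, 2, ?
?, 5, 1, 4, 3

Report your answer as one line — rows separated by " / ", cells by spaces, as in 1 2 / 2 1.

5 4 3 1 2 / 4 1 2 3 5 / 3 2 4 5 1 / 1 3 5 2 4 / 2 5 1 4 3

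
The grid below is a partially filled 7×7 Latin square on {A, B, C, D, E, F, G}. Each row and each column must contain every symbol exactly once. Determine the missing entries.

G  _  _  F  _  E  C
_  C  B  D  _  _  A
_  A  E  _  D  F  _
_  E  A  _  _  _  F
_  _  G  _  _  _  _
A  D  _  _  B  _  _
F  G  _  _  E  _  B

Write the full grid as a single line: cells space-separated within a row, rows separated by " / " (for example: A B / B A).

(r1,c2): row 1 has {C,E,F,G}; column 2 has {A,C,D,E,G}, so it must be B.
(r1,c3): row 1 has {B,C,E,F,G}; column 3 has {A,B,E,G}, so it must be D.
(r1,c5): row 1 has {B,C,D,E,F,G}; column 5 has {B,D,E}, so it must be A.
(r2,c1): row 2 has {A,B,C,D}; column 1 has {A,F,G}, so it must be E.
(r2,c6): row 2 has {A,B,C,D,E}; column 6 has {E,F}, so it must be G.
(r3,c7): row 3 has {A,D,E,F}; column 7 has {A,B,C,F}, so it must be G.
(r5,c2): row 5 has {G}; column 2 has {A,B,C,D,E,G}, so it must be F.
(r5,c5): row 5 has {F,G}; column 5 has {A,B,D,E}, so it must be C.
(r6,c6): row 6 has {A,B,D}; column 6 has {E,F,G}, so it must be C.
(r6,c7): row 6 has {A,B,C,D}; column 7 has {A,B,C,F,G}, so it must be E.
(r7,c3): row 7 has {B,E,F,G}; column 3 has {A,B,D,E,G}, so it must be C.
(r7,c4): row 7 has {B,C,E,F,G}; column 4 has {D,F}, so it must be A.
(r7,c6): row 7 has {A,B,C,E,F,G}; column 6 has {C,E,F,G}, so it must be D.
(r2,c5): row 2 has {A,B,C,D,E,G}; column 5 has {A,B,C,D,E}, so it must be F.
(r4,c5): row 4 has {A,E,F}; column 5 has {A,B,C,D,E,F}, so it must be G.
(r4,c6): row 4 has {A,E,F,G}; column 6 has {C,D,E,F,G}, so it must be B.
(r5,c6): row 5 has {C,F,G}; column 6 has {B,C,D,E,F,G}, so it must be A.
(r5,c7): row 5 has {A,C,F,G}; column 7 has {A,B,C,E,F,G}, so it must be D.
(r6,c3): row 6 has {A,B,C,D,E}; column 3 has {A,B,C,D,E,G}, so it must be F.
(r6,c4): row 6 has {A,B,C,D,E,F}; column 4 has {A,D,F}, so it must be G.
(r4,c4): row 4 has {A,B,E,F,G}; column 4 has {A,D,F,G}, so it must be C.
(r5,c1): row 5 has {A,C,D,F,G}; column 1 has {A,E,F,G}, so it must be B.
(r5,c4): row 5 has {A,B,C,D,F,G}; column 4 has {A,C,D,F,G}, so it must be E.
(r3,c1): row 3 has {A,D,E,F,G}; column 1 has {A,B,E,F,G}, so it must be C.
(r3,c4): row 3 has {A,C,D,E,F,G}; column 4 has {A,C,D,E,F,G}, so it must be B.
(r4,c1): row 4 has {A,B,C,E,F,G}; column 1 has {A,B,C,E,F,G}, so it must be D.

G B D F A E C / E C B D F G A / C A E B D F G / D E A C G B F / B F G E C A D / A D F G B C E / F G C A E D B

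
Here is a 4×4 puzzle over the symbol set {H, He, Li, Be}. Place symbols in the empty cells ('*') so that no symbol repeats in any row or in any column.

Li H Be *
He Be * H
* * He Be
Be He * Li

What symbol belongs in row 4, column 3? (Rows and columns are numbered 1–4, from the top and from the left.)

H

At row 1, column 4: row 1 has {H,Li,Be}; column 4 has {H,Li,Be}; that leaves He.
At row 2, column 3: row 2 has {H,He,Be}; column 3 has {He,Be}; that leaves Li.
At row 3, column 1: row 3 has {He,Be}; column 1 has {He,Li,Be}; that leaves H.
At row 3, column 2: row 3 has {H,He,Be}; column 2 has {H,He,Be}; that leaves Li.
At row 4, column 3: row 4 has {He,Li,Be}; column 3 has {He,Li,Be}; that leaves H.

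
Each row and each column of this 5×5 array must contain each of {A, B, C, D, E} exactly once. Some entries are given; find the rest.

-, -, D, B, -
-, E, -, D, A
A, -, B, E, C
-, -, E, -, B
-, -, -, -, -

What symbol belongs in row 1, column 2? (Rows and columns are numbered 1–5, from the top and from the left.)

A

(r1,c5): row 1 has {B,D}; column 5 has {A,B,C}, so it must be E.
(r2,c3): row 2 has {A,D,E}; column 3 has {B,D,E}, so it must be C.
(r3,c2): row 3 has {A,B,C,E}; column 2 has {E}, so it must be D.
(r5,c3): row 5 is empty so far; column 3 has {B,C,D,E}, so it must be A.
(r5,c4): row 5 has {A}; column 4 has {B,D,E}, so it must be C.
(r5,c5): row 5 has {A,C}; column 5 has {A,B,C,E}, so it must be D.
(r1,c1): row 1 has {B,D,E}; column 1 has {A}, so it must be C.
(r1,c2): row 1 has {B,C,D,E}; column 2 has {D,E}, so it must be A.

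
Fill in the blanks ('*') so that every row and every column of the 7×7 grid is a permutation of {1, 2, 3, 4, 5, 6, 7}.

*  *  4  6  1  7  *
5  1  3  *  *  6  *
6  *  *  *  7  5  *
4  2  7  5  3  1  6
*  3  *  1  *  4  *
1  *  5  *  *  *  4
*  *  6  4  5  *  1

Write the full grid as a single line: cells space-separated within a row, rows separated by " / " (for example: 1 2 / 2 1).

row 1 has {1,4,6,7}; column 2 has {1,2,3} — only 5 is left for (r1,c2).
row 3 has {5,6,7}; column 2 has {1,2,3,5} — only 4 is left for (r3,c2).
row 5 has {1,3,4}; column 3 has {3,4,5,6,7} — only 2 is left for (r5,c3).
row 5 has {1,2,3,4}; column 5 has {1,3,5,7} — only 6 is left for (r5,c5).
row 6 has {1,4,5}; column 5 has {1,3,5,6,7} — only 2 is left for (r6,c5).
row 6 has {1,2,4,5}; column 6 has {1,4,5,6,7} — only 3 is left for (r6,c6).
row 7 has {1,4,5,6}; column 2 has {1,2,3,4,5} — only 7 is left for (r7,c2).
row 7 has {1,4,5,6,7}; column 6 has {1,3,4,5,6,7} — only 2 is left for (r7,c6).
row 2 has {1,3,5,6}; column 5 has {1,2,3,5,6,7} — only 4 is left for (r2,c5).
row 3 has {4,5,6,7}; column 3 has {2,3,4,5,6,7} — only 1 is left for (r3,c3).
row 5 has {1,2,3,4,6}; column 1 has {1,4,5,6} — only 7 is left for (r5,c1).
row 5 has {1,2,3,4,6,7}; column 7 has {1,4,6} — only 5 is left for (r5,c7).
row 6 has {1,2,3,4,5}; column 2 has {1,2,3,4,5,7} — only 6 is left for (r6,c2).
row 6 has {1,2,3,4,5,6}; column 4 has {1,4,5,6} — only 7 is left for (r6,c4).
row 7 has {1,2,4,5,6,7}; column 1 has {1,4,5,6,7} — only 3 is left for (r7,c1).
row 1 has {1,4,5,6,7}; column 1 has {1,3,4,5,6,7} — only 2 is left for (r1,c1).
row 1 has {1,2,4,5,6,7}; column 7 has {1,4,5,6} — only 3 is left for (r1,c7).
row 2 has {1,3,4,5,6}; column 4 has {1,4,5,6,7} — only 2 is left for (r2,c4).
row 2 has {1,2,3,4,5,6}; column 7 has {1,3,4,5,6} — only 7 is left for (r2,c7).
row 3 has {1,4,5,6,7}; column 4 has {1,2,4,5,6,7} — only 3 is left for (r3,c4).
row 3 has {1,3,4,5,6,7}; column 7 has {1,3,4,5,6,7} — only 2 is left for (r3,c7).

2 5 4 6 1 7 3 / 5 1 3 2 4 6 7 / 6 4 1 3 7 5 2 / 4 2 7 5 3 1 6 / 7 3 2 1 6 4 5 / 1 6 5 7 2 3 4 / 3 7 6 4 5 2 1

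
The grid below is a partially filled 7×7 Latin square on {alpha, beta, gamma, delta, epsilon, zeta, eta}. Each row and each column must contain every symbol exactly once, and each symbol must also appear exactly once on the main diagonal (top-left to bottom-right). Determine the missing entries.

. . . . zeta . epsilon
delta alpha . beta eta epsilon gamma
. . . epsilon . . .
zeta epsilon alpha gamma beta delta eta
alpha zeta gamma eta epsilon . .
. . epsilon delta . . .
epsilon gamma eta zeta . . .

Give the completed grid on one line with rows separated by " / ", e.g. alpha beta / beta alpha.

eta delta beta alpha zeta gamma epsilon / delta alpha zeta beta eta epsilon gamma / gamma beta delta epsilon alpha eta zeta / zeta epsilon alpha gamma beta delta eta / alpha zeta gamma eta epsilon beta delta / beta eta epsilon delta gamma zeta alpha / epsilon gamma eta zeta delta alpha beta

(r1,c4) = alpha
(r2,c3) = zeta
(r5,c6) = beta
(r5,c7) = delta
(r7,c6) = alpha
(r7,c7) = beta
(r1,c1) = eta
(r1,c6) = gamma
(r3,c3) = delta
(r6,c6) = zeta
(r6,c7) = alpha
(r7,c5) = delta
(r1,c3) = beta
(r3,c6) = eta
(r3,c7) = zeta
(r6,c5) = gamma
(r1,c2) = delta
(r3,c2) = beta
(r3,c5) = alpha
(r6,c1) = beta
(r6,c2) = eta
(r3,c1) = gamma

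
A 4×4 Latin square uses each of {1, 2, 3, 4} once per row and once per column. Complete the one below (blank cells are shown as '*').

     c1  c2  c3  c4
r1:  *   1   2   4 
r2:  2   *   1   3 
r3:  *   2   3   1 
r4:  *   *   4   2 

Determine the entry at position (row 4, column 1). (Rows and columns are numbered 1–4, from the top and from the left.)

1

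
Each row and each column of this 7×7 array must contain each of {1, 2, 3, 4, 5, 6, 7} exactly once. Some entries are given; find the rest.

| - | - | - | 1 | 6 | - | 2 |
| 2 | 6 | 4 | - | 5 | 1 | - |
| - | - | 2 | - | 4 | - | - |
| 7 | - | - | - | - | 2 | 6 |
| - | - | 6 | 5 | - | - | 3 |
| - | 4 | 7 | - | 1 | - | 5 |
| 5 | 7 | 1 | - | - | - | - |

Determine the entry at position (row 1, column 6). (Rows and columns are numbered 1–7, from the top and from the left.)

(r2,c7) = 7
(r3,c7) = 1
(r4,c5) = 3
(r7,c5) = 2
(r7,c7) = 4
(r2,c4) = 3
(r4,c3) = 5
(r4,c4) = 4
(r5,c5) = 7
(r5,c6) = 4
(r7,c4) = 6
(r7,c6) = 3
(r1,c3) = 3
(r3,c4) = 7
(r4,c2) = 1
(r5,c1) = 1
(r5,c2) = 2
(r6,c4) = 2
(r6,c6) = 6
(r1,c1) = 4
(r1,c2) = 5
(r1,c6) = 7

7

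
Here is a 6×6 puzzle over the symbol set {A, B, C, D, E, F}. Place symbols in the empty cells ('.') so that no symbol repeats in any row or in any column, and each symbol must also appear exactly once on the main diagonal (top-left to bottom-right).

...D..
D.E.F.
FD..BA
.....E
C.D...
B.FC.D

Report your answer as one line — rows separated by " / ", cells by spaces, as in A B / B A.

E F A D C B / D B E A F C / F D C E B A / A C B F D E / C E D B A F / B A F C E D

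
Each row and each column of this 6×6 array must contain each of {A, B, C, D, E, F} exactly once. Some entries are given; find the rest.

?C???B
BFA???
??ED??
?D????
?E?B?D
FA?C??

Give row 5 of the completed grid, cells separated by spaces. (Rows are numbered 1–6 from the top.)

A E C B F D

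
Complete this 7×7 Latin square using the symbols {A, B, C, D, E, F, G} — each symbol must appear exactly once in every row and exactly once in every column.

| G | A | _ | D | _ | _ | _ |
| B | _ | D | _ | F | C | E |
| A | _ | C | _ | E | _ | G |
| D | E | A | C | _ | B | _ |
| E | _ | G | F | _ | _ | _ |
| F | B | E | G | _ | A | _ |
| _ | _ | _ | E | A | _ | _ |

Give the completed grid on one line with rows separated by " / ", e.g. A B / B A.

G A F D C E B / B G D A F C E / A D C B E F G / D E A C G B F / E C G F B D A / F B E G D A C / C F B E A G D

row 2 has {B,C,D,E,F}; column 2 has {A,B,E} — only G is left for (r2,c2).
row 2 has {B,C,D,E,F,G}; column 4 has {C,D,E,F,G} — only A is left for (r2,c4).
row 3 has {A,C,E,G}; column 4 has {A,C,D,E,F,G} — only B is left for (r3,c4).
row 4 has {A,B,C,D,E}; column 5 has {A,E,F} — only G is left for (r4,c5).
row 4 has {A,B,C,D,E,G}; column 7 has {E,G} — only F is left for (r4,c7).
row 5 has {E,F,G}; column 6 has {A,B,C} — only D is left for (r5,c6).
row 7 has {A,E}; column 1 has {A,B,D,E,F,G} — only C is left for (r7,c1).
row 3 has {A,B,C,E,G}; column 6 has {A,B,C,D} — only F is left for (r3,c6).
row 5 has {D,E,F,G}; column 2 has {A,B,E,G} — only C is left for (r5,c2).
row 5 has {C,D,E,F,G}; column 5 has {A,E,F,G} — only B is left for (r5,c5).
row 5 has {B,C,D,E,F,G}; column 7 has {E,F,G} — only A is left for (r5,c7).
row 7 has {A,C,E}; column 6 has {A,B,C,D,F} — only G is left for (r7,c6).
row 1 has {A,D,G}; column 5 has {A,B,E,F,G} — only C is left for (r1,c5).
row 1 has {A,C,D,G}; column 6 has {A,B,C,D,F,G} — only E is left for (r1,c6).
row 1 has {A,C,D,E,G}; column 7 has {A,E,F,G} — only B is left for (r1,c7).
row 3 has {A,B,C,E,F,G}; column 2 has {A,B,C,E,G} — only D is left for (r3,c2).
row 6 has {A,B,E,F,G}; column 5 has {A,B,C,E,F,G} — only D is left for (r6,c5).
row 6 has {A,B,D,E,F,G}; column 7 has {A,B,E,F,G} — only C is left for (r6,c7).
row 7 has {A,C,E,G}; column 2 has {A,B,C,D,E,G} — only F is left for (r7,c2).
row 7 has {A,C,E,F,G}; column 3 has {A,C,D,E,G} — only B is left for (r7,c3).
row 7 has {A,B,C,E,F,G}; column 7 has {A,B,C,E,F,G} — only D is left for (r7,c7).
row 1 has {A,B,C,D,E,G}; column 3 has {A,B,C,D,E,G} — only F is left for (r1,c3).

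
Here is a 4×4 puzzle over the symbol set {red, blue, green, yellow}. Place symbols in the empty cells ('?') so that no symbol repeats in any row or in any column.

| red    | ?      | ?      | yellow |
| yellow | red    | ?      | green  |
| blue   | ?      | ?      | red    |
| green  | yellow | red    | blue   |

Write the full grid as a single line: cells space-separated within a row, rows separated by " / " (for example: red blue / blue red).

red blue green yellow / yellow red blue green / blue green yellow red / green yellow red blue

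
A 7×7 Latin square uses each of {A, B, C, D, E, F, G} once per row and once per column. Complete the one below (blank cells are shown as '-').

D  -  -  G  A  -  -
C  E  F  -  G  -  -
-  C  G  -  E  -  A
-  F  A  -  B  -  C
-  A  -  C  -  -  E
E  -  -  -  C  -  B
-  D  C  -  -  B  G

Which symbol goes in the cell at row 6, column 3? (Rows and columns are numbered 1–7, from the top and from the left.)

D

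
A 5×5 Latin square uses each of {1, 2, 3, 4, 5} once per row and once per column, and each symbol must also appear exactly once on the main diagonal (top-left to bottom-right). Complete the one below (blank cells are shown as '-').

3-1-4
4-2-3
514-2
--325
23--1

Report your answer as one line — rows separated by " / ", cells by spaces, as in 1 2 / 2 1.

3 2 1 5 4 / 4 5 2 1 3 / 5 1 4 3 2 / 1 4 3 2 5 / 2 3 5 4 1

(r1,c4) = 5
(r2,c2) = 5
(r2,c4) = 1
(r3,c4) = 3
(r4,c1) = 1
(r4,c2) = 4
(r5,c3) = 5
(r5,c4) = 4
(r1,c2) = 2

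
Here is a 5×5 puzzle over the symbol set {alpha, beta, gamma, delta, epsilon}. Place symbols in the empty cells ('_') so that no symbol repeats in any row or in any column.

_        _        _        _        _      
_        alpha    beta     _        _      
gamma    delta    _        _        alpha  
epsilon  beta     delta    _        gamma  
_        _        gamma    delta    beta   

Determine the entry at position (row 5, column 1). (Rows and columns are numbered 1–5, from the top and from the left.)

At row 2, column 1: row 2 has {alpha,beta}; column 1 has {gamma,epsilon}; that leaves delta.
At row 2, column 5: row 2 has {alpha,beta,delta}; column 5 has {alpha,beta,gamma}; that leaves epsilon.
At row 3, column 3: row 3 has {alpha,gamma,delta}; column 3 has {beta,gamma,delta}; that leaves epsilon.
At row 3, column 4: row 3 has {alpha,gamma,delta,epsilon}; column 4 has {delta}; that leaves beta.
At row 4, column 4: row 4 has {beta,gamma,delta,epsilon}; column 4 has {beta,delta}; that leaves alpha.
At row 5, column 1: row 5 has {beta,gamma,delta}; column 1 has {gamma,delta,epsilon}; that leaves alpha.

alpha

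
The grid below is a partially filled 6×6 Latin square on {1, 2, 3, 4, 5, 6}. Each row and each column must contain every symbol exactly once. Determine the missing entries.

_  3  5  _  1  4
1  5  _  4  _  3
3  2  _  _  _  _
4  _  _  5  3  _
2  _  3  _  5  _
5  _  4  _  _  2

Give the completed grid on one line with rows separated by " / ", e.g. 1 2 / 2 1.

(r1,c1) = 6
(r1,c4) = 2
(r6,c5) = 6
(r2,c5) = 2
(r3,c5) = 4
(r6,c2) = 1
(r6,c4) = 3
(r2,c3) = 6
(r3,c3) = 1
(r3,c4) = 6
(r3,c6) = 5
(r4,c2) = 6
(r4,c3) = 2
(r4,c6) = 1
(r5,c2) = 4
(r5,c4) = 1
(r5,c6) = 6

6 3 5 2 1 4 / 1 5 6 4 2 3 / 3 2 1 6 4 5 / 4 6 2 5 3 1 / 2 4 3 1 5 6 / 5 1 4 3 6 2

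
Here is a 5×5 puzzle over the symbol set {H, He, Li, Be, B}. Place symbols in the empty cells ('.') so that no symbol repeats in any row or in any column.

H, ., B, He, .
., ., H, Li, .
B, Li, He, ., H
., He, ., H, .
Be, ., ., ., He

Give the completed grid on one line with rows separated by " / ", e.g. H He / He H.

H Be B He Li / He B H Li Be / B Li He Be H / Li He Be H B / Be H Li B He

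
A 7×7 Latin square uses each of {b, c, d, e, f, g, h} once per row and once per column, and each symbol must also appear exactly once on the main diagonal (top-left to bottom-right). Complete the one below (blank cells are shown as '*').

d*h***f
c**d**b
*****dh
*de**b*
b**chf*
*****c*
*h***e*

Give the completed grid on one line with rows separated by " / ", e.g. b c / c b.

d c h e b g f / c e g d f h b / e f b g c d h / h d e f g b c / b g d c h f e / g b f h e c d / f h c b d e g

(r1,c6) = g
(r2,c6) = h
(r7,c7) = g
(r4,c4) = f
(r4,c7) = c
(r7,c1) = f
(r7,c4) = b
(r1,c4) = e
(r2,c2) = e
(r3,c3) = b
(r3,c4) = g
(r4,c5) = g
(r5,c2) = g
(r5,c3) = d
(r5,c7) = e
(r6,c4) = h
(r6,c7) = d
(r7,c3) = c
(r7,c5) = d
(r2,c5) = f
(r3,c1) = e
(r3,c5) = c
(r4,c1) = h
(r6,c1) = g
(r6,c3) = f
(r1,c5) = b
(r2,c3) = g
(r3,c2) = f
(r6,c2) = b
(r6,c5) = e
(r1,c2) = c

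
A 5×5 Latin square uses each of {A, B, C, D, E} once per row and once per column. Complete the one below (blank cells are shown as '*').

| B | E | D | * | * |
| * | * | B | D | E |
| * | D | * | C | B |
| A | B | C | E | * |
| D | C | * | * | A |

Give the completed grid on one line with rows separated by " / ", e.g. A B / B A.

B E D A C / C A B D E / E D A C B / A B C E D / D C E B A

row 1 has {B,D,E}; column 4 has {C,D,E} — only A is left for (r1,c4).
row 1 has {A,B,D,E}; column 5 has {A,B,E} — only C is left for (r1,c5).
row 2 has {B,D,E}; column 1 has {A,B,D} — only C is left for (r2,c1).
row 2 has {B,C,D,E}; column 2 has {B,C,D,E} — only A is left for (r2,c2).
row 3 has {B,C,D}; column 1 has {A,B,C,D} — only E is left for (r3,c1).
row 3 has {B,C,D,E}; column 3 has {B,C,D} — only A is left for (r3,c3).
row 4 has {A,B,C,E}; column 5 has {A,B,C,E} — only D is left for (r4,c5).
row 5 has {A,C,D}; column 3 has {A,B,C,D} — only E is left for (r5,c3).
row 5 has {A,C,D,E}; column 4 has {A,C,D,E} — only B is left for (r5,c4).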